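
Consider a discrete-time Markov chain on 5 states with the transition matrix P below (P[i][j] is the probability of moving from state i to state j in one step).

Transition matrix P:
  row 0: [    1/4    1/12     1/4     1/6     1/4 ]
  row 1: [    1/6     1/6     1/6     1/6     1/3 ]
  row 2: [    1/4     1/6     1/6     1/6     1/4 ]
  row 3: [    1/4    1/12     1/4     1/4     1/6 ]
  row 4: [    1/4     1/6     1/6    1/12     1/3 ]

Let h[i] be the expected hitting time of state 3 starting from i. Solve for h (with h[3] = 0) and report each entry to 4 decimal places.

First-step conditioning: h[3] = 0; for i ≠ 3, h[i] = 1 + Σ_k P[i][k]·h[k].
  h[0] = 1 + 1/4·h[0] + 1/12·h[1] + 1/4·h[2] + 1/4·h[4]
  h[1] = 1 + 1/6·h[0] + 1/6·h[1] + 1/6·h[2] + 1/3·h[4]
  h[2] = 1 + 1/4·h[0] + 1/6·h[1] + 1/6·h[2] + 1/4·h[4]
  h[4] = 1 + 1/4·h[0] + 1/6·h[1] + 1/6·h[2] + 1/3·h[4]
Solving the 4×4 linear system over states ≠ 3 gives exactly h = [2358/337, 4755/674, 4719/674, 0, 2574/337] (h[3] = 0 is the target).

h = [6.9970, 7.0549, 7.0015, 0.0000, 7.6380]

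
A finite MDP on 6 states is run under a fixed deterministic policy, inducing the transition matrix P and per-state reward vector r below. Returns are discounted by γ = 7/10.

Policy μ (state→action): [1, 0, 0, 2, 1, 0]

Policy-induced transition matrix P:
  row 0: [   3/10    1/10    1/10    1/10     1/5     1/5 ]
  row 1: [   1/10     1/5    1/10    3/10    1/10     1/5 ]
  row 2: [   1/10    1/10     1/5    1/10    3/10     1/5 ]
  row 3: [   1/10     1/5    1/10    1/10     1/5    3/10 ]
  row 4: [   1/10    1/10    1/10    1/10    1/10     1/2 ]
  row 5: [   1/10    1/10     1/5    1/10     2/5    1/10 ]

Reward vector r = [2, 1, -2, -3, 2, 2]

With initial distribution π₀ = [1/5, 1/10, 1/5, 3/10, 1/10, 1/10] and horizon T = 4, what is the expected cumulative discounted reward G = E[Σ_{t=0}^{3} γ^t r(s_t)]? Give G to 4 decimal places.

t=0: π = [0.2000, 0.1000, 0.2000, 0.3000, 0.1000, 0.1000], E[r] = -0.4000, γ^t·E[r] = -0.400000, running G = -0.400000
t=1: π = [0.1400, 0.1400, 0.1300, 0.1200, 0.2200, 0.2500], E[r] = 0.7400, γ^t·E[r] = 0.518000, running G = 0.118000
t=2: π = [0.1280, 0.1260, 0.1380, 0.1280, 0.2270, 0.2530], E[r] = 0.6820, γ^t·E[r] = 0.334180, running G = 0.452180
t=3: π = [0.1256, 0.1254, 0.1391, 0.1252, 0.2291, 0.2556], E[r] = 0.6922, γ^t·E[r] = 0.237425, running G = 0.689605

G = 0.6896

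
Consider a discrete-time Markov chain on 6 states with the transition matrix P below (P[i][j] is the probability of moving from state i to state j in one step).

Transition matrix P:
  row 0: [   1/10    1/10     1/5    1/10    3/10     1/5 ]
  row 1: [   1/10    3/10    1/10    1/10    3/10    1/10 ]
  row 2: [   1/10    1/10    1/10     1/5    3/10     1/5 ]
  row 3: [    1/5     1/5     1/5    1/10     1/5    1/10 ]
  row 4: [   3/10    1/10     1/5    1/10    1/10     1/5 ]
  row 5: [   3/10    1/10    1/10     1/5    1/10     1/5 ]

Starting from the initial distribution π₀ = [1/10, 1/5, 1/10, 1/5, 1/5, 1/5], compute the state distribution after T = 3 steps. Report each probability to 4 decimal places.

t=0: π = [0.1000, 0.2000, 0.1000, 0.2000, 0.2000, 0.2000]
t=1: π = [0.2000, 0.1600, 0.1500, 0.1300, 0.2000, 0.1600]
t=2: π = [0.1850, 0.1450, 0.1530, 0.1310, 0.2150, 0.1710]
t=3: π = [0.1903, 0.1421, 0.1531, 0.1324, 0.2097, 0.1724]

π = [0.1903, 0.1421, 0.1531, 0.1324, 0.2097, 0.1724]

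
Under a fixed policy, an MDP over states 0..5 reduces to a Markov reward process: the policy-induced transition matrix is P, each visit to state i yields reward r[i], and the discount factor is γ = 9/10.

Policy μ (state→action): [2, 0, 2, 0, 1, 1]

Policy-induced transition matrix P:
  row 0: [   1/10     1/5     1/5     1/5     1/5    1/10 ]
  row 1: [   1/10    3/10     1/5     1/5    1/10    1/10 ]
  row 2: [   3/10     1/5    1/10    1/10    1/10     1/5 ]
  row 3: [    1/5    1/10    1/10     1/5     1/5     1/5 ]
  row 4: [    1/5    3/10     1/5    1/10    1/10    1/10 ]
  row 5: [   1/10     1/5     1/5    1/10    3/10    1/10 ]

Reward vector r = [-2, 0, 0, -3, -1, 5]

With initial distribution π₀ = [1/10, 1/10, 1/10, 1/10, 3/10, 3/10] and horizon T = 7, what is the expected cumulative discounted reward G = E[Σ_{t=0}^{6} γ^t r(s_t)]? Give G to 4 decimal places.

G = -0.5205

t=0: π = [0.1000, 0.1000, 0.1000, 0.1000, 0.3000, 0.3000], E[r] = 0.7000, γ^t·E[r] = 0.700000, running G = 0.700000
t=1: π = [0.1600, 0.2300, 0.1800, 0.1300, 0.1800, 0.1200], E[r] = -0.2900, γ^t·E[r] = -0.261000, running G = 0.439000
t=2: π = [0.1670, 0.2280, 0.1690, 0.1520, 0.1530, 0.1310], E[r] = -0.2880, γ^t·E[r] = -0.233280, running G = 0.205720
t=3: π = [0.1643, 0.2229, 0.1679, 0.1547, 0.1581, 0.1321], E[r] = -0.2903, γ^t·E[r] = -0.211629, running G = -0.005909
t=4: π = [0.1649, 0.2226, 0.1677, 0.1542, 0.1583, 0.1323], E[r] = -0.2893, γ^t·E[r] = -0.189816, running G = -0.195725
t=5: π = [0.1648, 0.2227, 0.1678, 0.1542, 0.1584, 0.1322], E[r] = -0.2895, γ^t·E[r] = -0.170943, running G = -0.366668
t=6: π = [0.1648, 0.2227, 0.1678, 0.1542, 0.1583, 0.1322], E[r] = -0.2895, γ^t·E[r] = -0.153835, running G = -0.520504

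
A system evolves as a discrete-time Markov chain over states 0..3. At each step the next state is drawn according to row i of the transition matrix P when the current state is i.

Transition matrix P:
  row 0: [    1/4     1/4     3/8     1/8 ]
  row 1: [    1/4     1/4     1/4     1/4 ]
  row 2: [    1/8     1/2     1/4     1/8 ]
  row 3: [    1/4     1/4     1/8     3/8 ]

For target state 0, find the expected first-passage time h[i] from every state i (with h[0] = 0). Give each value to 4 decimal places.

First-step conditioning: h[0] = 0; for i ≠ 0, h[i] = 1 + Σ_k P[i][k]·h[k].
  h[1] = 1 + 1/4·h[1] + 1/4·h[2] + 1/4·h[3]
  h[2] = 1 + 1/2·h[1] + 1/4·h[2] + 1/8·h[3]
  h[3] = 1 + 1/4·h[1] + 1/8·h[2] + 3/8·h[3]
Solving the 3×3 linear system over states ≠ 0 gives exactly h = [0, 220/49, 248/49, 216/49] (h[0] = 0 is the target).

h = [0.0000, 4.4898, 5.0612, 4.4082]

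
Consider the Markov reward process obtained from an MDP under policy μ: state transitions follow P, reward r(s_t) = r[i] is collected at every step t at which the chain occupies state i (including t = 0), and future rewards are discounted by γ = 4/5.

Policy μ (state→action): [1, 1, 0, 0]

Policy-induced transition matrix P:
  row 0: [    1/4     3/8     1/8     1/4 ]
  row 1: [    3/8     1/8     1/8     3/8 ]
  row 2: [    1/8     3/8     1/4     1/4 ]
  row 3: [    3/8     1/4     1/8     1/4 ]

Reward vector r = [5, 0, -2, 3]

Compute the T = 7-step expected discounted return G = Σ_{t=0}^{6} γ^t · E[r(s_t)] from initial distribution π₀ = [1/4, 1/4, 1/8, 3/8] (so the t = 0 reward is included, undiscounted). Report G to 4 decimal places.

t=0: π = [0.2500, 0.2500, 0.1250, 0.3750], E[r] = 2.1250, γ^t·E[r] = 2.125000, running G = 2.125000
t=1: π = [0.3125, 0.2656, 0.1406, 0.2813], E[r] = 2.1250, γ^t·E[r] = 1.700000, running G = 3.825000
t=2: π = [0.3008, 0.2734, 0.1426, 0.2832], E[r] = 2.0684, γ^t·E[r] = 1.323750, running G = 5.148750
t=3: π = [0.3018, 0.2712, 0.1428, 0.2842], E[r] = 2.0757, γ^t·E[r] = 1.062750, running G = 6.211500
t=4: π = [0.3016, 0.2717, 0.1429, 0.2839], E[r] = 2.0739, γ^t·E[r] = 0.849463, running G = 7.060963
t=5: π = [0.3016, 0.2716, 0.1429, 0.2840], E[r] = 2.0741, γ^t·E[r] = 0.679645, running G = 7.740608
t=6: π = [0.3016, 0.2716, 0.1429, 0.2839], E[r] = 2.0741, γ^t·E[r] = 0.543705, running G = 8.284312

G = 8.2843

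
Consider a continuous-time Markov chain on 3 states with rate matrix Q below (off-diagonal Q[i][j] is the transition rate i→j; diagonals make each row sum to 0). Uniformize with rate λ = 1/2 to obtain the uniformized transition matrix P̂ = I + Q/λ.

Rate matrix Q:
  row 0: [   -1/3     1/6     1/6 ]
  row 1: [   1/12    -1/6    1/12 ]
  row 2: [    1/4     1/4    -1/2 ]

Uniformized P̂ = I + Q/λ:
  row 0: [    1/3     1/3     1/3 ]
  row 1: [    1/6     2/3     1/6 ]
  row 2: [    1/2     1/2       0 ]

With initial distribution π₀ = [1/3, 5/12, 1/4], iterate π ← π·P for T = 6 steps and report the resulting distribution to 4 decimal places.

π = [0.2728, 0.5454, 0.1819]

t=0: π = [0.3333, 0.4167, 0.2500]
t=1: π = [0.3056, 0.5139, 0.1806]
t=2: π = [0.2778, 0.5347, 0.1875]
t=3: π = [0.2755, 0.5428, 0.1817]
t=4: π = [0.2731, 0.5446, 0.1823]
t=5: π = [0.2730, 0.5452, 0.1818]
t=6: π = [0.2728, 0.5454, 0.1819]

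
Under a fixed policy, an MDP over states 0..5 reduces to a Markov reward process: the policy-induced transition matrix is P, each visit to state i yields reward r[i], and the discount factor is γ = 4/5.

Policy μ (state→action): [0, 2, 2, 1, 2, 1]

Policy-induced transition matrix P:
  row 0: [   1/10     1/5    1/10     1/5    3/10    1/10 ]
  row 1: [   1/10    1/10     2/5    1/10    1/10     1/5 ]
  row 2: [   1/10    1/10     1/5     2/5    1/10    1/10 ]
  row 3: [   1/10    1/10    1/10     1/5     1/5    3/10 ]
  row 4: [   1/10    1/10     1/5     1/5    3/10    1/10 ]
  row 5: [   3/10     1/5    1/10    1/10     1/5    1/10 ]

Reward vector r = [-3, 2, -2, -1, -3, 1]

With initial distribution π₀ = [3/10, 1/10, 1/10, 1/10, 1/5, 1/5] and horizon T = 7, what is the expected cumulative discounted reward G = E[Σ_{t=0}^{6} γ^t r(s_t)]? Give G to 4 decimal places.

t=0: π = [0.3000, 0.1000, 0.1000, 0.1000, 0.2000, 0.2000], E[r] = -1.4000, γ^t·E[r] = -1.400000, running G = -1.400000
t=1: π = [0.1400, 0.1500, 0.1600, 0.1900, 0.2300, 0.1300], E[r] = -1.1900, γ^t·E[r] = -0.952000, running G = -2.352000
t=2: π = [0.1260, 0.1270, 0.1840, 0.2040, 0.2060, 0.1530], E[r] = -1.1610, γ^t·E[r] = -0.743040, running G = -3.095040
t=3: π = [0.1306, 0.1279, 0.1771, 0.2088, 0.2021, 0.1535], E[r] = -1.1518, γ^t·E[r] = -0.589722, running G = -3.684762
t=4: π = [0.1307, 0.1284, 0.1763, 0.2073, 0.2028, 0.1546], E[r] = -1.1489, γ^t·E[r] = -0.470589, running G = -4.155351
t=5: π = [0.1309, 0.1285, 0.1764, 0.2070, 0.2029, 0.1543], E[r] = -1.1498, γ^t·E[r] = -0.376778, running G = -4.532129
t=6: π = [0.1309, 0.1285, 0.1765, 0.2070, 0.2029, 0.1542], E[r] = -1.1499, γ^t·E[r] = -0.301445, running G = -4.833574

G = -4.8336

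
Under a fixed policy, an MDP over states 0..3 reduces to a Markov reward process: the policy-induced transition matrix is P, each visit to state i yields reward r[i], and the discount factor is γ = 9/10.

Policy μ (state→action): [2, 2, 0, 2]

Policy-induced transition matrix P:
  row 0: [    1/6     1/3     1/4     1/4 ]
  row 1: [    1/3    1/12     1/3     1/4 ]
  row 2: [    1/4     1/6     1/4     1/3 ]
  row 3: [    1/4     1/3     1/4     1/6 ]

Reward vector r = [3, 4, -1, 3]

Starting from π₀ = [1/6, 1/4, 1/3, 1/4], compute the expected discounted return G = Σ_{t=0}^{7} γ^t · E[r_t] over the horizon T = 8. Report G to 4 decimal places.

t=0: π = [0.1667, 0.2500, 0.3333, 0.2500], E[r] = 1.9167, γ^t·E[r] = 1.916667, running G = 1.916667
t=1: π = [0.2569, 0.2153, 0.2708, 0.2569], E[r] = 2.1319, γ^t·E[r] = 1.918750, running G = 3.835417
t=2: π = [0.2465, 0.2344, 0.2679, 0.2512], E[r] = 2.1626, γ^t·E[r] = 1.751719, running G = 5.587135
t=3: π = [0.2490, 0.2301, 0.2695, 0.2514], E[r] = 2.1520, γ^t·E[r] = 1.568777, running G = 7.155913
t=4: π = [0.2484, 0.2309, 0.2692, 0.2515], E[r] = 2.1542, γ^t·E[r] = 1.413368, running G = 8.569281
t=5: π = [0.2485, 0.2307, 0.2692, 0.2515], E[r] = 2.1538, γ^t·E[r] = 1.271788, running G = 9.841069
t=6: π = [0.2485, 0.2308, 0.2692, 0.2515], E[r] = 2.1539, γ^t·E[r] = 1.144648, running G = 10.985717
t=7: π = [0.2485, 0.2308, 0.2692, 0.2515], E[r] = 2.1538, γ^t·E[r] = 1.030177, running G = 12.015894

G = 12.0159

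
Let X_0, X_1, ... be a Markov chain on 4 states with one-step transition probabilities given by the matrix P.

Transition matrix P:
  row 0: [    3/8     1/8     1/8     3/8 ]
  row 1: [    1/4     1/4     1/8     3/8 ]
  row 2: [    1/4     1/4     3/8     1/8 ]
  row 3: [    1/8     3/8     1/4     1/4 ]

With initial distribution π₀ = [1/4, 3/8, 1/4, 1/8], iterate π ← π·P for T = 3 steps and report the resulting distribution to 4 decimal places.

t=0: π = [0.2500, 0.3750, 0.2500, 0.1250]
t=1: π = [0.2656, 0.2344, 0.2031, 0.2969]
t=2: π = [0.2461, 0.2539, 0.2129, 0.2871]
t=3: π = [0.2449, 0.2551, 0.2141, 0.2859]

π = [0.2449, 0.2551, 0.2141, 0.2859]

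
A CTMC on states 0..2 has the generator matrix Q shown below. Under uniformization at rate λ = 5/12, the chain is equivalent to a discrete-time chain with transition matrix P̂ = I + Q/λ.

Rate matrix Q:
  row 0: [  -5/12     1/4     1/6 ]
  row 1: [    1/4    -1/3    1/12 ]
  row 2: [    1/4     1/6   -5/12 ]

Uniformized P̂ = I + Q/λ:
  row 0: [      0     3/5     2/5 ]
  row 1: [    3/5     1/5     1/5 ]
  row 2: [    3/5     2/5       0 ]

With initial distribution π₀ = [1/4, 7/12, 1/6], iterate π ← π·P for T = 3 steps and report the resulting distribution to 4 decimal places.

t=0: π = [0.2500, 0.5833, 0.1667]
t=1: π = [0.4500, 0.3333, 0.2167]
t=2: π = [0.3300, 0.4233, 0.2467]
t=3: π = [0.4020, 0.3813, 0.2167]

π = [0.4020, 0.3813, 0.2167]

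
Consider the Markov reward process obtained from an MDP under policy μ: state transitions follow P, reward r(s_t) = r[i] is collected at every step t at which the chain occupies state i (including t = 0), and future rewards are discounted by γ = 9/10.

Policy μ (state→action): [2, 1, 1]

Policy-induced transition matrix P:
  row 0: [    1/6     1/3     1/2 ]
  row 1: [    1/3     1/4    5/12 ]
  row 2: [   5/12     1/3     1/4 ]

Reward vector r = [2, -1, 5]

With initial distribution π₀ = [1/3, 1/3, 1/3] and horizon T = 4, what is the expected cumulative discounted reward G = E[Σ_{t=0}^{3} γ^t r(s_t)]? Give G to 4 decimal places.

t=0: π = [0.3333, 0.3333, 0.3333], E[r] = 2.0000, γ^t·E[r] = 2.000000, running G = 2.000000
t=1: π = [0.3056, 0.3056, 0.3889], E[r] = 2.2500, γ^t·E[r] = 2.025000, running G = 4.025000
t=2: π = [0.3148, 0.3079, 0.3773], E[r] = 2.2083, γ^t·E[r] = 1.788750, running G = 5.813750
t=3: π = [0.3123, 0.3077, 0.3800], E[r] = 2.2170, γ^t·E[r] = 1.616203, running G = 7.429953

G = 7.4300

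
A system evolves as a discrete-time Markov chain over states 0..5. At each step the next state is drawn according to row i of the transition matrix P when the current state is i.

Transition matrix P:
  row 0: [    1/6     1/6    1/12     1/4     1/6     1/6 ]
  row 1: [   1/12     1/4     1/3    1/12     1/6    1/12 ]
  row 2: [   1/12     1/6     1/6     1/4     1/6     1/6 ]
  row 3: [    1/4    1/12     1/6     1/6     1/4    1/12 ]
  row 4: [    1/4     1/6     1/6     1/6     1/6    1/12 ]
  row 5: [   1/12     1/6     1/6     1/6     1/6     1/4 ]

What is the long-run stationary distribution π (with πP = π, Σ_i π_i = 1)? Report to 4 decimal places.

π = [0.1569, 0.1654, 0.1812, 0.1811, 0.1818, 0.1338]

Balance equations π_j = Σ_i π_i·P[i][j]:
  π_0 = 1/6·π_0 + 1/12·π_1 + 1/12·π_2 + 1/4·π_3 + 1/4·π_4 + 1/12·π_5
  π_1 = 1/6·π_0 + 1/4·π_1 + 1/6·π_2 + 1/12·π_3 + 1/6·π_4 + 1/6·π_5
  π_2 = 1/12·π_0 + 1/3·π_1 + 1/6·π_2 + 1/6·π_3 + 1/6·π_4 + 1/6·π_5
  π_3 = 1/4·π_0 + 1/12·π_1 + 1/4·π_2 + 1/6·π_3 + 1/6·π_4 + 1/6·π_5
  π_4 = 1/6·π_0 + 1/6·π_1 + 1/6·π_2 + 1/4·π_3 + 1/6·π_4 + 1/6·π_5
  normalize: π_0 + π_1 + π_2 + π_3 + π_4 + π_5 = 1
Solving the linear system gives exactly π = [16050/102311, 1538/9301, 18534/102311, 1684/9301, 3381/18602, 19/142].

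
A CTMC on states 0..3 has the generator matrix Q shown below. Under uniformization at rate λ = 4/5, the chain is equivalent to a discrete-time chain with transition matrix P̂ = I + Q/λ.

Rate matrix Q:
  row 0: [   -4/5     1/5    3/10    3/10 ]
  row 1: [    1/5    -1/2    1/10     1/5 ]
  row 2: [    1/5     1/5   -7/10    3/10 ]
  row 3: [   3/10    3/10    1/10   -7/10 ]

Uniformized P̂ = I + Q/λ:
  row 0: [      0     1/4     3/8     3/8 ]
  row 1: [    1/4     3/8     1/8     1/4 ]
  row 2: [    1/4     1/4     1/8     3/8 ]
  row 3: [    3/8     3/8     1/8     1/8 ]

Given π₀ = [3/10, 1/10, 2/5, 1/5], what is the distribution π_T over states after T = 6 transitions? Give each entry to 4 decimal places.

t=0: π = [0.3000, 0.1000, 0.4000, 0.2000]
t=1: π = [0.2000, 0.2875, 0.2000, 0.3125]
t=2: π = [0.2391, 0.3250, 0.1750, 0.2609]
t=3: π = [0.2229, 0.3232, 0.1848, 0.2691]
t=4: π = [0.2279, 0.3240, 0.1807, 0.2673]
t=5: π = [0.2264, 0.3239, 0.1820, 0.2677]
t=6: π = [0.2269, 0.3239, 0.1816, 0.2676]

π = [0.2269, 0.3239, 0.1816, 0.2676]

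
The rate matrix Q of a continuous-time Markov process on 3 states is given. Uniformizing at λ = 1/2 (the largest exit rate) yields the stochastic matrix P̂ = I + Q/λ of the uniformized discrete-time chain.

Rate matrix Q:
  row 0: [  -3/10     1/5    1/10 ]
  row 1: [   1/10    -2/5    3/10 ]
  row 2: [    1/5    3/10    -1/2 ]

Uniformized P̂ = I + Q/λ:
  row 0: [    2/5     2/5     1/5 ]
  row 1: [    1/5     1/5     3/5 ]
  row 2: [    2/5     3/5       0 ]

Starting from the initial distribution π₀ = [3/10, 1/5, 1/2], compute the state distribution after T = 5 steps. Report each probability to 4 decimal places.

t=0: π = [0.3000, 0.2000, 0.5000]
t=1: π = [0.3600, 0.4600, 0.1800]
t=2: π = [0.3080, 0.3440, 0.3480]
t=3: π = [0.3312, 0.4008, 0.2680]
t=4: π = [0.3198, 0.3734, 0.3067]
t=5: π = [0.3253, 0.3867, 0.2880]

π = [0.3253, 0.3867, 0.2880]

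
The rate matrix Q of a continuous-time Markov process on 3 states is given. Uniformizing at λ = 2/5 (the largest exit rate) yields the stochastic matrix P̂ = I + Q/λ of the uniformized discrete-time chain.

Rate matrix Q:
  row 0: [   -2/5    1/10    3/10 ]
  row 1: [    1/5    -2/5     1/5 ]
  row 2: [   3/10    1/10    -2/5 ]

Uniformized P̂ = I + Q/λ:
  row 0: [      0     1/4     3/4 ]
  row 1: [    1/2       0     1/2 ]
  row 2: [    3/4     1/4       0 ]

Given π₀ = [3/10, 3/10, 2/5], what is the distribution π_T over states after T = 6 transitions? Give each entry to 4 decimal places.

π = [0.3911, 0.2000, 0.4089]

t=0: π = [0.3000, 0.3000, 0.4000]
t=1: π = [0.4500, 0.1750, 0.3750]
t=2: π = [0.3688, 0.2063, 0.4250]
t=3: π = [0.4219, 0.1984, 0.3797]
t=4: π = [0.3840, 0.2004, 0.4156]
t=5: π = [0.4119, 0.1999, 0.3882]
t=6: π = [0.3911, 0.2000, 0.4089]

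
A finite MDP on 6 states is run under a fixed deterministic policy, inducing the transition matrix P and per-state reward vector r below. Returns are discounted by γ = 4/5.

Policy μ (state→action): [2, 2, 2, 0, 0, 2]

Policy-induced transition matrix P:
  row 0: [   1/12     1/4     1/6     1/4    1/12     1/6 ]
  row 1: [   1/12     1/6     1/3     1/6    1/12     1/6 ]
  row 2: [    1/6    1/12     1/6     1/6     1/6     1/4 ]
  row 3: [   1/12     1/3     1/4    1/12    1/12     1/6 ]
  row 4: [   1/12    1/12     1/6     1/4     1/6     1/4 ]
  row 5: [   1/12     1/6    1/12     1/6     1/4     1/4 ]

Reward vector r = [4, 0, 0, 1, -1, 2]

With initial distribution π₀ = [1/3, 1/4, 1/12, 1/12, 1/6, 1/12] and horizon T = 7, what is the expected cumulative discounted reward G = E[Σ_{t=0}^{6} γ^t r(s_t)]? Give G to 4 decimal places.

G = 3.9095

t=0: π = [0.3333, 0.2500, 0.0833, 0.0833, 0.1667, 0.0833], E[r] = 1.4167, γ^t·E[r] = 1.416667, running G = 1.416667
t=1: π = [0.0903, 0.1875, 0.2083, 0.2014, 0.1181, 0.1944], E[r] = 0.8333, γ^t·E[r] = 0.666667, running G = 2.083333
t=2: π = [0.1007, 0.1806, 0.1985, 0.1672, 0.1429, 0.2101], E[r] = 0.8472, γ^t·E[r] = 0.542222, running G = 2.625556
t=3: π = [0.0999, 0.1745, 0.1932, 0.1730, 0.1468, 0.2126], E[r] = 0.8510, γ^t·E[r] = 0.435704, running G = 3.061259
t=4: π = [0.0994, 0.1755, 0.1924, 0.1728, 0.1471, 0.2127], E[r] = 0.8489, γ^t·E[r] = 0.347695, running G = 3.408955
t=5: π = [0.0994, 0.1755, 0.1926, 0.1728, 0.1471, 0.2127], E[r] = 0.8486, γ^t·E[r] = 0.278066, running G = 3.687020
t=6: π = [0.0994, 0.1754, 0.1926, 0.1728, 0.1471, 0.2127], E[r] = 0.8486, γ^t·E[r] = 0.222466, running G = 3.909486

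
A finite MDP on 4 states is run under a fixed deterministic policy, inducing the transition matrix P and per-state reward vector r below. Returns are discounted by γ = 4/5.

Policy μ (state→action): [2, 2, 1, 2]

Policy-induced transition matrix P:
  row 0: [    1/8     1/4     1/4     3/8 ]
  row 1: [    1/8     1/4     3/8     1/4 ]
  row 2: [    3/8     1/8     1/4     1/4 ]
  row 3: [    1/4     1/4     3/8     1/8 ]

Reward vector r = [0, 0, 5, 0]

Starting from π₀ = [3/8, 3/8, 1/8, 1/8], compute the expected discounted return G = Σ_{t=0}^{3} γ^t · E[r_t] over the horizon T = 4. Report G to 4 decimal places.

t=0: π = [0.3750, 0.3750, 0.1250, 0.1250], E[r] = 0.6250, γ^t·E[r] = 0.625000, running G = 0.625000
t=1: π = [0.1719, 0.2344, 0.3125, 0.2813], E[r] = 1.5625, γ^t·E[r] = 1.250000, running G = 1.875000
t=2: π = [0.2383, 0.2109, 0.3145, 0.2363], E[r] = 1.5723, γ^t·E[r] = 1.006250, running G = 2.881250
t=3: π = [0.2332, 0.2107, 0.3059, 0.2502], E[r] = 1.5295, γ^t·E[r] = 0.783125, running G = 3.664375

G = 3.6644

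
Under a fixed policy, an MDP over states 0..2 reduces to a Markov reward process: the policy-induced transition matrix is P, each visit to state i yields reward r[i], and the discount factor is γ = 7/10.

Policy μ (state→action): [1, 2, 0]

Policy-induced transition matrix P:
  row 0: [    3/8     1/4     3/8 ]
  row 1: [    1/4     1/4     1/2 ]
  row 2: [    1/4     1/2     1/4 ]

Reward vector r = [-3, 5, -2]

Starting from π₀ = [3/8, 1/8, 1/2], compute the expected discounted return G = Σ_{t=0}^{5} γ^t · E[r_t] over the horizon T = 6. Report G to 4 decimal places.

G = -1.1616

t=0: π = [0.3750, 0.1250, 0.5000], E[r] = -1.5000, γ^t·E[r] = -1.500000, running G = -1.500000
t=1: π = [0.2969, 0.3750, 0.3281], E[r] = 0.3281, γ^t·E[r] = 0.229688, running G = -1.270313
t=2: π = [0.2871, 0.3320, 0.3809], E[r] = 0.0371, γ^t·E[r] = 0.018184, running G = -1.252129
t=3: π = [0.2859, 0.3452, 0.3689], E[r] = 0.1306, γ^t·E[r] = 0.044801, running G = -1.207328
t=4: π = [0.2857, 0.3422, 0.3720], E[r] = 0.1098, γ^t·E[r] = 0.026371, running G = -1.180957
t=5: π = [0.2857, 0.3430, 0.3713], E[r] = 0.1154, γ^t·E[r] = 0.019387, running G = -1.161570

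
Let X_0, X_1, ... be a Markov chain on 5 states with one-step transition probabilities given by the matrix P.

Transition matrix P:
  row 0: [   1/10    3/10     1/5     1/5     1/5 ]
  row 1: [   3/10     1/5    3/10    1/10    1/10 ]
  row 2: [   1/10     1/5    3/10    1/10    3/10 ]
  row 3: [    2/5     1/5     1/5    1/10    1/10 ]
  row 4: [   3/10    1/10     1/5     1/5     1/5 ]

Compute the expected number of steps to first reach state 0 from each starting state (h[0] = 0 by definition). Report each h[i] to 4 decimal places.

h = [0.0000, 3.8837, 4.6335, 3.4204, 3.7489]

First-step conditioning: h[0] = 0; for i ≠ 0, h[i] = 1 + Σ_k P[i][k]·h[k].
  h[1] = 1 + 1/5·h[1] + 3/10·h[2] + 1/10·h[3] + 1/10·h[4]
  h[2] = 1 + 1/5·h[1] + 3/10·h[2] + 1/10·h[3] + 3/10·h[4]
  h[3] = 1 + 1/5·h[1] + 1/5·h[2] + 1/10·h[3] + 1/10·h[4]
  h[4] = 1 + 1/10·h[1] + 1/5·h[2] + 1/5·h[3] + 1/5·h[4]
Solving the 4×4 linear system over states ≠ 0 gives exactly h = [0, 4610/1187, 5500/1187, 4060/1187, 4450/1187] (h[0] = 0 is the target).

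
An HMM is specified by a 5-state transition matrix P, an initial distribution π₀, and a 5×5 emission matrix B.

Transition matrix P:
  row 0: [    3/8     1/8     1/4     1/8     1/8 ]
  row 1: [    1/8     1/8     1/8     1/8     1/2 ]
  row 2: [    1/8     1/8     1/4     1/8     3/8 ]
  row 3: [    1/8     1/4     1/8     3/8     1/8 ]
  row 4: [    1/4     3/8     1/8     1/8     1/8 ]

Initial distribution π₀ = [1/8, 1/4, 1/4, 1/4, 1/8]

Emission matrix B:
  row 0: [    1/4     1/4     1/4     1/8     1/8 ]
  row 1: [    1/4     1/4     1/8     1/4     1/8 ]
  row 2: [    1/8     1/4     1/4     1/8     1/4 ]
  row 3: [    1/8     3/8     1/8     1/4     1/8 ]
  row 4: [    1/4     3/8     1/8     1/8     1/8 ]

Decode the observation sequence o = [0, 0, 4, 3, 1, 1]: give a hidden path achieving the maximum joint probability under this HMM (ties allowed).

path = [1, 4, 1, 4, 1, 4]

t=0: δ = [3.125e-02, 6.250e-02, 3.125e-02, 3.125e-02, 3.125e-02]  (obs o_0=0)
t=1: δ = [2.930e-03, 2.930e-03, 9.766e-04, 1.465e-03, 7.812e-03]  ψ = [0, 4, 0, 3, 1]  (obs o_1=0)
t=2: δ = [2.441e-04, 3.662e-04, 2.441e-04, 1.221e-04, 1.831e-04]  ψ = [4, 4, 4, 4, 1]  (obs o_2=4)
t=3: δ = [1.144e-05, 1.717e-05, 7.629e-06, 1.144e-05, 2.289e-05]  ψ = [0, 4, 0, 1, 1]  (obs o_3=3)
t=4: δ = [1.431e-06, 2.146e-06, 7.153e-07, 1.609e-06, 3.219e-06]  ψ = [4, 4, 0, 3, 1]  (obs o_4=1)
t=5: δ = [2.012e-07, 3.017e-07, 1.006e-07, 2.263e-07, 4.023e-07]  ψ = [4, 4, 4, 3, 1]  (obs o_5=1)
backtrack: best end state = 4; path = [1, 4, 1, 4, 1, 4]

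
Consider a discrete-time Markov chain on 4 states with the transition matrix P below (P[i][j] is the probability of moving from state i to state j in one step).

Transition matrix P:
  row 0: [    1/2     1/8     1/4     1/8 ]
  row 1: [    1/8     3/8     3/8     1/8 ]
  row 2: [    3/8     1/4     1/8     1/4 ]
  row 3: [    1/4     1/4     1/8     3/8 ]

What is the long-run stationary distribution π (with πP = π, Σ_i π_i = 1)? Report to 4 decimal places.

π = [0.3313, 0.2384, 0.2260, 0.2043]

Balance equations π_j = Σ_i π_i·P[i][j]:
  π_0 = 1/2·π_0 + 1/8·π_1 + 3/8·π_2 + 1/4·π_3
  π_1 = 1/8·π_0 + 3/8·π_1 + 1/4·π_2 + 1/4·π_3
  π_2 = 1/4·π_0 + 3/8·π_1 + 1/8·π_2 + 1/8·π_3
  normalize: π_0 + π_1 + π_2 + π_3 = 1
Solving the linear system gives exactly π = [107/323, 77/323, 73/323, 66/323].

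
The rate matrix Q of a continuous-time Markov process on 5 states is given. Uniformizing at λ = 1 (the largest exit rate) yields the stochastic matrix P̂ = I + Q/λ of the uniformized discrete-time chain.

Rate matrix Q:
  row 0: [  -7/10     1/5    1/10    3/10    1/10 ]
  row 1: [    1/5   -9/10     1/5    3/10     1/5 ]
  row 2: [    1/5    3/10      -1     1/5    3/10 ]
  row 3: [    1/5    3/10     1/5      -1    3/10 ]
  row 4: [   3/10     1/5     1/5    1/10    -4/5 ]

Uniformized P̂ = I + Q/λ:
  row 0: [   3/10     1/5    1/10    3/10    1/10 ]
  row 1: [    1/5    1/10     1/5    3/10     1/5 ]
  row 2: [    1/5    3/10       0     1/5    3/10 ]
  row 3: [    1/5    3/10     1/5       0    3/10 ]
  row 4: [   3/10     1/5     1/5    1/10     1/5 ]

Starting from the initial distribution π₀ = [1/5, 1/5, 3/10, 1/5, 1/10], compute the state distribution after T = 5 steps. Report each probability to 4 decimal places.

π = [0.2454, 0.2122, 0.1462, 0.1874, 0.2088]

t=0: π = [0.2000, 0.2000, 0.3000, 0.2000, 0.1000]
t=1: π = [0.2300, 0.2300, 0.1200, 0.1900, 0.2300]
t=2: π = [0.2460, 0.2080, 0.1530, 0.1850, 0.2080]
t=3: π = [0.2454, 0.2130, 0.1448, 0.1876, 0.2092]
t=4: π = [0.2455, 0.2119, 0.1465, 0.1874, 0.2087]
t=5: π = [0.2454, 0.2122, 0.1462, 0.1874, 0.2088]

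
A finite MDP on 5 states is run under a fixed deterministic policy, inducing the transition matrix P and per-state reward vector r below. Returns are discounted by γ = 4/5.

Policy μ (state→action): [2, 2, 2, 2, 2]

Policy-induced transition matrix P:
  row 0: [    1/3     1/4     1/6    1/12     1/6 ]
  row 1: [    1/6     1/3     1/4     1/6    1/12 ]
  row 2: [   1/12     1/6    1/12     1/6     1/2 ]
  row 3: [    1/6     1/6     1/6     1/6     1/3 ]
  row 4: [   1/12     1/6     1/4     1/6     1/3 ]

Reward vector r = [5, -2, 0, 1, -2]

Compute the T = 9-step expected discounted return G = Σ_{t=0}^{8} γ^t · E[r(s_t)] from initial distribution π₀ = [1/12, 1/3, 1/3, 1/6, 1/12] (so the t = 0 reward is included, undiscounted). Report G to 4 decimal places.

t=0: π = [0.0833, 0.3333, 0.3333, 0.1667, 0.0833], E[r] = -0.2500, γ^t·E[r] = -0.250000, running G = -0.250000
t=1: π = [0.1458, 0.2292, 0.1736, 0.1597, 0.2917], E[r] = -0.1528, γ^t·E[r] = -0.122222, running G = -0.372222
t=2: π = [0.1522, 0.2170, 0.1956, 0.1545, 0.2807], E[r] = -0.0799, γ^t·E[r] = -0.051111, running G = -0.423333
t=3: π = [0.1523, 0.2155, 0.1918, 0.1540, 0.2863], E[r] = -0.0880, γ^t·E[r] = -0.045037, running G = -0.468370
t=4: π = [0.1522, 0.2153, 0.1925, 0.1540, 0.2860], E[r] = -0.0876, γ^t·E[r] = -0.035885, running G = -0.504255
t=5: π = [0.1522, 0.2152, 0.1924, 0.1540, 0.2862], E[r] = -0.0881, γ^t·E[r] = -0.028885, running G = -0.533140
t=6: π = [0.1521, 0.2152, 0.1924, 0.1540, 0.2862], E[r] = -0.0882, γ^t·E[r] = -0.023125, running G = -0.556264
t=7: π = [0.1521, 0.2152, 0.1924, 0.1540, 0.2862], E[r] = -0.0882, γ^t·E[r] = -0.018507, running G = -0.574771
t=8: π = [0.1521, 0.2152, 0.1924, 0.1540, 0.2862], E[r] = -0.0883, γ^t·E[r] = -0.014807, running G = -0.589578

G = -0.5896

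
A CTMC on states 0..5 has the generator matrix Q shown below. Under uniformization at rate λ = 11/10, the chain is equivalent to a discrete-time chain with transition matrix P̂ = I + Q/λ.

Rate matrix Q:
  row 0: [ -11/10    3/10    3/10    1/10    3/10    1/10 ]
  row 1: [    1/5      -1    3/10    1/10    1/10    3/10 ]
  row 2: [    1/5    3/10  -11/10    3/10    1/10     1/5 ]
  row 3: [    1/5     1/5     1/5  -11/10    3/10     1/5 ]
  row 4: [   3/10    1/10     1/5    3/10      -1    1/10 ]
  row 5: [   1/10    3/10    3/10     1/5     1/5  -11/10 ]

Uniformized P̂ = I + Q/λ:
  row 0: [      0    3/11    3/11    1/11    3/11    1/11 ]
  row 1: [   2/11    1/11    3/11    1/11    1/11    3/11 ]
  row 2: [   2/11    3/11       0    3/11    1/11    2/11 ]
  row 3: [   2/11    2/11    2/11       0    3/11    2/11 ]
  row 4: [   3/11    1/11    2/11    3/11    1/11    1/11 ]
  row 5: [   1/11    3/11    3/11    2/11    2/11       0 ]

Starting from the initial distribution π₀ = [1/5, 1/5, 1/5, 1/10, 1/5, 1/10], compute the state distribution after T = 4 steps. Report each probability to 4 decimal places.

π = [0.1550, 0.1944, 0.1918, 0.1539, 0.1604, 0.1445]

t=0: π = [0.2000, 0.2000, 0.2000, 0.1000, 0.2000, 0.1000]
t=1: π = [0.1545, 0.1909, 0.1909, 0.1636, 0.1545, 0.1455]
t=2: π = [0.1545, 0.1950, 0.1917, 0.1521, 0.1620, 0.1446]
t=3: π = [0.1553, 0.1940, 0.1919, 0.1545, 0.1598, 0.1445]
t=4: π = [0.1550, 0.1944, 0.1918, 0.1539, 0.1604, 0.1445]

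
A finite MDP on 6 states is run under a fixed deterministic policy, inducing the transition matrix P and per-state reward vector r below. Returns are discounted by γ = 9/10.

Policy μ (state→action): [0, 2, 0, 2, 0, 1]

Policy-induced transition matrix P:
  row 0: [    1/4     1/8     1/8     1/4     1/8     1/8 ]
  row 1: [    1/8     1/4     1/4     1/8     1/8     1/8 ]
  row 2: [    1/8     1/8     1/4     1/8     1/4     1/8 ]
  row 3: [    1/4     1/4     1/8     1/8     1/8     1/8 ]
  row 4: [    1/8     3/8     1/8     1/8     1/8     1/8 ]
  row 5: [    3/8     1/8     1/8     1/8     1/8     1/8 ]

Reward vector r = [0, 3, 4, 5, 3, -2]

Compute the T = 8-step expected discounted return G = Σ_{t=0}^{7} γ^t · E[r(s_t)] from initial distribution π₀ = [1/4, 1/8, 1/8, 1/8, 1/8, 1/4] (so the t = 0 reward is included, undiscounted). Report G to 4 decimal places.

t=0: π = [0.2500, 0.1250, 0.1250, 0.1250, 0.1250, 0.2500], E[r] = 1.3750, γ^t·E[r] = 1.375000, running G = 1.375000
t=1: π = [0.2344, 0.1875, 0.1563, 0.1563, 0.1406, 0.1250], E[r] = 2.1406, γ^t·E[r] = 1.926563, running G = 3.301563
t=2: π = [0.2051, 0.2031, 0.1680, 0.1543, 0.1445, 0.1250], E[r] = 2.2363, γ^t·E[r] = 1.811426, running G = 5.112988
t=3: π = [0.2012, 0.2058, 0.1714, 0.1506, 0.1460, 0.1250], E[r] = 2.2441, γ^t·E[r] = 1.635979, running G = 6.748967
t=4: π = [0.2002, 0.2061, 0.1721, 0.1501, 0.1464, 0.1250], E[r] = 2.2468, γ^t·E[r] = 1.474103, running G = 8.223069
t=5: π = [0.2000, 0.2061, 0.1723, 0.1500, 0.1465, 0.1250], E[r] = 2.2472, γ^t·E[r] = 1.326945, running G = 9.550014
t=6: π = [0.2000, 0.2061, 0.1723, 0.1500, 0.1465, 0.1250], E[r] = 2.2473, γ^t·E[r] = 1.194299, running G = 10.744313
t=7: π = [0.2000, 0.2062, 0.1723, 0.1500, 0.1465, 0.1250], E[r] = 2.2473, γ^t·E[r] = 1.074878, running G = 11.819191

G = 11.8192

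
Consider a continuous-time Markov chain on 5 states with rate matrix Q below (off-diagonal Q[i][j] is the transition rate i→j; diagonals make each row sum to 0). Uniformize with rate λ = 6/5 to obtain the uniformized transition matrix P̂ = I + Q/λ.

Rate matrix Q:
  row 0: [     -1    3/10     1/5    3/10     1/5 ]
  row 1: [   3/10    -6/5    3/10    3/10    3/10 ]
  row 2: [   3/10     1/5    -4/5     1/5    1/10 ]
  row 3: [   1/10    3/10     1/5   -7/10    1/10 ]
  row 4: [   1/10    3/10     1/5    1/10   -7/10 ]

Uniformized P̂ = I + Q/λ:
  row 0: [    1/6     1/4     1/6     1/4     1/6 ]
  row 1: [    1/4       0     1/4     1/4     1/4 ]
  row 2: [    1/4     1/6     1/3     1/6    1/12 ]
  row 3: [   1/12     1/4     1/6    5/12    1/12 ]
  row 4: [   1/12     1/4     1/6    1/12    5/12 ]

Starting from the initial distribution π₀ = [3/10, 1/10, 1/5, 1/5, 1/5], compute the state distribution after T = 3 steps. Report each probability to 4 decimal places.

π = [0.1637, 0.1866, 0.2182, 0.2392, 0.1923]

t=0: π = [0.3000, 0.1000, 0.2000, 0.2000, 0.2000]
t=1: π = [0.1583, 0.2083, 0.2083, 0.2333, 0.1917]
t=2: π = [0.1660, 0.1806, 0.2188, 0.2396, 0.1951]
t=3: π = [0.1637, 0.1866, 0.2182, 0.2392, 0.1923]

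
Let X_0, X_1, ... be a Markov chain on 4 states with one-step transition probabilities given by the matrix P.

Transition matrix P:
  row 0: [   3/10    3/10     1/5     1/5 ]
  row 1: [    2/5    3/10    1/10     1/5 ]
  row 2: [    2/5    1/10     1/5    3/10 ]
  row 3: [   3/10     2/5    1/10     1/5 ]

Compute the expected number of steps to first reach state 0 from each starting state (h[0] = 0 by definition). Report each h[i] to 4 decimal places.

First-step conditioning: h[0] = 0; for i ≠ 0, h[i] = 1 + Σ_k P[i][k]·h[k].
  h[1] = 1 + 3/10·h[1] + 1/10·h[2] + 1/5·h[3]
  h[2] = 1 + 1/10·h[1] + 1/5·h[2] + 3/10·h[3]
  h[3] = 1 + 2/5·h[1] + 1/10·h[2] + 1/5·h[3]
Solving the 3×3 linear system over states ≠ 0 gives exactly h = [0, 900/341, 910/341, 90/31] (h[0] = 0 is the target).

h = [0.0000, 2.6393, 2.6686, 2.9032]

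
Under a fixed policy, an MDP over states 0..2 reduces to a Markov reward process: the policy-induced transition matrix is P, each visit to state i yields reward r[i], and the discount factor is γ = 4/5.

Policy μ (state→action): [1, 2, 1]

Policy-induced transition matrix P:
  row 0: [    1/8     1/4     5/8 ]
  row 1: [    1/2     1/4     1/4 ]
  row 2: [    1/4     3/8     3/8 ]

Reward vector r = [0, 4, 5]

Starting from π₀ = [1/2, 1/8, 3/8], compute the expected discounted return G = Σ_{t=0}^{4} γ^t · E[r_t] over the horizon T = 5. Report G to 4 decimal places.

G = 10.3107

t=0: π = [0.5000, 0.1250, 0.3750], E[r] = 2.3750, γ^t·E[r] = 2.375000, running G = 2.375000
t=1: π = [0.2188, 0.2969, 0.4844], E[r] = 3.6094, γ^t·E[r] = 2.887500, running G = 5.262500
t=2: π = [0.2969, 0.3105, 0.3926], E[r] = 3.2051, γ^t·E[r] = 2.051250, running G = 7.313750
t=3: π = [0.2905, 0.2991, 0.4104], E[r] = 3.2483, γ^t·E[r] = 1.663125, running G = 8.976875
t=4: π = [0.2885, 0.3013, 0.4102], E[r] = 3.2564, γ^t·E[r] = 1.333838, running G = 10.310713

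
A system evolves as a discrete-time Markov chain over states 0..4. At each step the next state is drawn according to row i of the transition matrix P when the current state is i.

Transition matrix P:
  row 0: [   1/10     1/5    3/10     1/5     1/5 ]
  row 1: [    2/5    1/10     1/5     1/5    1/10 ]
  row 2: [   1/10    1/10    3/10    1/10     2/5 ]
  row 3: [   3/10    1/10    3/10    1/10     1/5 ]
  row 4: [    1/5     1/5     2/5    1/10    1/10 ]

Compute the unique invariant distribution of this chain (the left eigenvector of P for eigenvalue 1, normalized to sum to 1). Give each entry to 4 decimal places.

Balance equations π_j = Σ_i π_i·P[i][j]:
  π_0 = 1/10·π_0 + 2/5·π_1 + 1/10·π_2 + 3/10·π_3 + 1/5·π_4
  π_1 = 1/5·π_0 + 1/10·π_1 + 1/10·π_2 + 1/10·π_3 + 1/5·π_4
  π_2 = 3/10·π_0 + 1/5·π_1 + 3/10·π_2 + 3/10·π_3 + 2/5·π_4
  π_3 = 1/5·π_0 + 1/5·π_1 + 1/10·π_2 + 1/10·π_3 + 1/10·π_4
  normalize: π_0 + π_1 + π_2 + π_3 + π_4 = 1
Solving the linear system gives exactly π = [23/120, 17/120, 37/120, 2/15, 9/40].

π = [0.1917, 0.1417, 0.3083, 0.1333, 0.2250]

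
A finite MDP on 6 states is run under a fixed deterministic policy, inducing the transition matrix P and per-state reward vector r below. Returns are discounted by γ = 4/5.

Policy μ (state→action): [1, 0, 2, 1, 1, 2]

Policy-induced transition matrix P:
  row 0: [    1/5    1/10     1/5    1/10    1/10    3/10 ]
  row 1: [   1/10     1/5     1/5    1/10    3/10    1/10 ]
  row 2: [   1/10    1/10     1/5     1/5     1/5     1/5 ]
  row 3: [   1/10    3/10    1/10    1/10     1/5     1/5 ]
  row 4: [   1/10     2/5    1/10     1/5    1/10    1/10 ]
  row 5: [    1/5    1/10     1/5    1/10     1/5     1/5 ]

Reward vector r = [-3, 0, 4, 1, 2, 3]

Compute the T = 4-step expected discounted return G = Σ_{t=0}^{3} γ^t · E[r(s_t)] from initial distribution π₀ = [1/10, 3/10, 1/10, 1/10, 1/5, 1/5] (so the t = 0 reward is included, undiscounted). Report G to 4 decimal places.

t=0: π = [0.1000, 0.3000, 0.1000, 0.1000, 0.2000, 0.2000], E[r] = 1.2000, γ^t·E[r] = 1.200000, running G = 1.200000
t=1: π = [0.1300, 0.2100, 0.1700, 0.1300, 0.2000, 0.1600], E[r] = 1.3000, γ^t·E[r] = 1.040000, running G = 2.240000
t=2: π = [0.1290, 0.2070, 0.1670, 0.1370, 0.1880, 0.1720], E[r] = 1.3100, γ^t·E[r] = 0.838400, running G = 3.078400
t=3: π = [0.1301, 0.2045, 0.1675, 0.1355, 0.1890, 0.1734], E[r] = 1.3134, γ^t·E[r] = 0.672461, running G = 3.750861

G = 3.7509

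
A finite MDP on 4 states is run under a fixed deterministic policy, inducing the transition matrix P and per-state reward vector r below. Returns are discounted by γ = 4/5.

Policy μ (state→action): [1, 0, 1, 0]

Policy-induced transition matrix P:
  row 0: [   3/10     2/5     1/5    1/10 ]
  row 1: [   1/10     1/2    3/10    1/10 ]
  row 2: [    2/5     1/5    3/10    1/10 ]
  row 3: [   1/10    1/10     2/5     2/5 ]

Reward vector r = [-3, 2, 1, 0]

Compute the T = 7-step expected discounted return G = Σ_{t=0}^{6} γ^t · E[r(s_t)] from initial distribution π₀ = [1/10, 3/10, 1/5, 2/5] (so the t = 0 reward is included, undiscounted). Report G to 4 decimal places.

G = 1.2424

t=0: π = [0.1000, 0.3000, 0.2000, 0.4000], E[r] = 0.5000, γ^t·E[r] = 0.500000, running G = 0.500000
t=1: π = [0.1800, 0.2700, 0.3300, 0.2200], E[r] = 0.3300, γ^t·E[r] = 0.264000, running G = 0.764000
t=2: π = [0.2350, 0.2950, 0.3040, 0.1660], E[r] = 0.1890, γ^t·E[r] = 0.120960, running G = 0.884960
t=3: π = [0.2382, 0.3189, 0.2931, 0.1498], E[r] = 0.2163, γ^t·E[r] = 0.110746, running G = 0.995706
t=4: π = [0.2356, 0.3283, 0.2912, 0.1449], E[r] = 0.2411, γ^t·E[r] = 0.098759, running G = 1.094464
t=5: π = [0.2345, 0.3311, 0.2909, 0.1435], E[r] = 0.2498, γ^t·E[r] = 0.081851, running G = 1.176315
t=6: π = [0.2342, 0.3319, 0.2909, 0.1430], E[r] = 0.2521, γ^t·E[r] = 0.066097, running G = 1.242412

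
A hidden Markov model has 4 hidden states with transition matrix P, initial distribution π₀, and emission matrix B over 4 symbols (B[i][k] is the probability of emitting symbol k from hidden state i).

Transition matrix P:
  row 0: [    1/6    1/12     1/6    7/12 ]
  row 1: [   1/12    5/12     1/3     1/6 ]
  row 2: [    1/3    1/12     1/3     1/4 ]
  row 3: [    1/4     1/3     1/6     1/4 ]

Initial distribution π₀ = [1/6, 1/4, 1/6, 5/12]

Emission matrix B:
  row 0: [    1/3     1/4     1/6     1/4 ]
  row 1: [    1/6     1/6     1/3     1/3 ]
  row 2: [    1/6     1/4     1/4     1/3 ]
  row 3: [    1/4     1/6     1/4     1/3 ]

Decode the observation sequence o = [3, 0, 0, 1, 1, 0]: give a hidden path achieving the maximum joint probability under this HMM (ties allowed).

path = [3, 0, 3, 1, 2, 0]

t=0: δ = [4.167e-02, 8.333e-02, 5.556e-02, 1.389e-01]  (obs o_0=3)
t=1: δ = [1.157e-02, 7.716e-03, 4.630e-03, 8.681e-03]  ψ = [3, 3, 1, 3]  (obs o_1=0)
t=2: δ = [7.234e-04, 5.358e-04, 4.287e-04, 1.688e-03]  ψ = [3, 1, 1, 0]  (obs o_2=0)
t=3: δ = [1.055e-04, 9.377e-05, 7.033e-05, 7.033e-05]  ψ = [3, 3, 3, 0]  (obs o_3=1)
t=4: δ = [5.861e-06, 6.512e-06, 7.814e-06, 1.026e-05]  ψ = [2, 1, 1, 0]  (obs o_4=1)
t=5: δ = [8.683e-07, 5.698e-07, 4.341e-07, 8.547e-07]  ψ = [2, 3, 2, 0]  (obs o_5=0)
backtrack: best end state = 0; path = [3, 0, 3, 1, 2, 0]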